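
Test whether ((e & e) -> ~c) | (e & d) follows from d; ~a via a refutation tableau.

Initial set: {T d; T ~a; F (((e & e) -> ~c) | (e & d))}.
F (((e & e) -> ~c) | (e & d)): α-rule — add F ((e & e) -> ~c), F (e & d).
F ((e & e) -> ~c): α-rule — add T (e & e), F ~c.
T (e & e): α-rule — add T e, T e.
F (e & d): β-rule — branch into F e  //  F d.
  branch 1 (add F e):
    × closes — contains both e and ~e.
  branch 2 (add F d):
    × closes — contains both d and ~d.
All 2 branches close.
Every branch closed, so the premises entail the conclusion.

Yes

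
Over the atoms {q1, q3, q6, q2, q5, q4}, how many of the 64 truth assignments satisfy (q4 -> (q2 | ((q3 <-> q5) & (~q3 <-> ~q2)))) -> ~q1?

Initial set: {T ((q4 -> (q2 | ((q3 <-> q5) & (~q3 <-> ~q2)))) -> ~q1)}.
T ((q4 -> (q2 | ((q3 <-> q5) & (~q3 <-> ~q2)))) -> ~q1): β-rule — branch into F (q4 -> (q2 | ((q3 <-> q5) & (~q3 <-> ~q2))))  //  T ~q1.
  branch 1 (add F (q4 -> (q2 | ((q3 <-> q5) & (~q3 <-> ~q2))))):
    F (q4 -> (q2 | ((q3 <-> q5) & (~q3 <-> ~q2)))): α-rule — add T q4, F (q2 | ((q3 <-> q5) & (~q3 <-> ~q2))).
    F (q2 | ((q3 <-> q5) & (~q3 <-> ~q2))): α-rule — add F q2, F ((q3 <-> q5) & (~q3 <-> ~q2)).
    F ((q3 <-> q5) & (~q3 <-> ~q2)): β-rule — branch into F (q3 <-> q5)  //  F (~q3 <-> ~q2).
      branch 1.1 (add F (q3 <-> q5)):
        F (q3 <-> q5): β-rule — branch into T q3, F q5  //  F q3, T q5.
          branch 1.1.1 (add T q3, F q5):
            ○ open, literals {q2=false, q3=true, q4=true, q5=false}.
          branch 1.1.2 (add F q3, T q5):
            ○ open, literals {q2=false, q3=false, q4=true, q5=true}.
      branch 1.2 (add F (~q3 <-> ~q2)):
        F (~q3 <-> ~q2): β-rule — branch into T ~q3, F ~q2  //  F ~q3, T ~q2.
          branch 1.2.1 (add T ~q3, F ~q2):
            × closes — contains both q2 and ~q2.
          branch 1.2.2 (add F ~q3, T ~q2):
            ○ open, literals {q2=false, q3=true, q4=true}.
  branch 2 (add T ~q1):
    ○ open, literals {q1=false}.
1 branch closed, 4 open.
Each open branch fixes some atoms; the unmentioned ones are free. Counting distinct full assignments: branch {q2=false, q3=true, q4=true, q5=false} (q1, q6) contributes 4 new; branch {q2=false, q3=false, q4=true, q5=true} (q1, q6) contributes 4 new; branch {q2=false, q3=true, q4=true} (q1, q6, q5) contributes 4 new; branch {q1=false} (q3, q6, q2, q5, q4) contributes 26 new. Total: 38.

38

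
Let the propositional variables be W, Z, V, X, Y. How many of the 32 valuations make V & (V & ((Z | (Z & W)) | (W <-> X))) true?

Initial set: {(V & (V & ((Z | (Z & W)) | (W <-> X))))}.
(V & (V & ((Z | (Z & W)) | (W <-> X)))): α-rule — add V, (V & ((Z | (Z & W)) | (W <-> X))).
(V & ((Z | (Z & W)) | (W <-> X))): α-rule — add V, ((Z | (Z & W)) | (W <-> X)).
((Z | (Z & W)) | (W <-> X)): β-rule — branch into (Z | (Z & W))  //  (W <-> X).
  branch 1 (add (Z | (Z & W))):
    (Z | (Z & W)): β-rule — branch into Z  //  (Z & W).
      branch 1.1 (add Z):
        ○ open, literals {V=T, Z=T}.
      branch 1.2 (add (Z & W)):
        (Z & W): α-rule — add Z, W.
        ○ open, literals {V=T, W=T, Z=T}.
  branch 2 (add (W <-> X)):
    (W <-> X): β-rule — branch into W, X  //  ~W, ~X.
      branch 2.1 (add W, X):
        ○ open, literals {V=T, W=T, X=T}.
      branch 2.2 (add ~W, ~X):
        ○ open, literals {V=T, W=F, X=F}.
0 branches closed, 4 open.
Each open branch fixes some atoms; the unmentioned ones are free. Counting distinct full assignments: branch {V=T, Z=T} (W, X, Y) contributes 8 new; branch {V=T, W=T, Z=T} (X, Y) contributes 0 new; branch {V=T, W=T, X=T} (Z, Y) contributes 2 new; branch {V=T, W=F, X=F} (Z, Y) contributes 2 new. Total: 12.

12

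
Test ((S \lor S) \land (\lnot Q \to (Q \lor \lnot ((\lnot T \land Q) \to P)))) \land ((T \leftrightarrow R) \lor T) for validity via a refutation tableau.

Assume the negation and expand:
Initial set: {\lnot (((S \lor S) \land (\lnot Q \to (Q \lor \lnot ((\lnot T \land Q) \to P)))) \land ((T \leftrightarrow R) \lor T))}.
\lnot (((S \lor S) \land (\lnot Q \to (Q \lor \lnot ((\lnot T \land Q) \to P)))) \land ((T \leftrightarrow R) \lor T)): β-rule — branch into \lnot ((S \lor S) \land (\lnot Q \to (Q \lor \lnot ((\lnot T \land Q) \to P))))  //  \lnot ((T \leftrightarrow R) \lor T).
  branch 1 (add \lnot ((S \lor S) \land (\lnot Q \to (Q \lor \lnot ((\lnot T \land Q) \to P))))):
    \lnot ((S \lor S) \land (\lnot Q \to (Q \lor \lnot ((\lnot T \land Q) \to P)))): β-rule — branch into \lnot (S \lor S)  //  \lnot (\lnot Q \to (Q \lor \lnot ((\lnot T \land Q) \to P))).
      branch 1.1 (add \lnot (S \lor S)):
        \lnot (S \lor S): α-rule — add \lnot S, \lnot S.
        ○ open, literals {S=0}.
      branch 1.2 (add \lnot (\lnot Q \to (Q \lor \lnot ((\lnot T \land Q) \to P)))):
        \lnot (\lnot Q \to (Q \lor \lnot ((\lnot T \land Q) \to P))): α-rule — add \lnot Q, \lnot (Q \lor \lnot ((\lnot T \land Q) \to P)).
        \lnot (Q \lor \lnot ((\lnot T \land Q) \to P)): α-rule — add \lnot Q, \lnot \lnot ((\lnot T \land Q) \to P).
        \lnot \lnot ((\lnot T \land Q) \to P): β-rule — branch into \lnot (\lnot T \land Q)  //  P.
          branch 1.2.1 (add \lnot (\lnot T \land Q)):
            \lnot (\lnot T \land Q): β-rule — branch into \lnot \lnot T  //  \lnot Q.
              branch 1.2.1.1 (add \lnot \lnot T):
                ○ open, literals {Q=0, T=1}.
              branch 1.2.1.2 (add \lnot Q):
                ○ open, literals {Q=0}.
          branch 1.2.2 (add P):
            ○ open, literals {P=1, Q=0}.
  branch 2 (add \lnot ((T \leftrightarrow R) \lor T)):
    \lnot ((T \leftrightarrow R) \lor T): α-rule — add \lnot (T \leftrightarrow R), \lnot T.
    \lnot (T \leftrightarrow R): β-rule — branch into T, \lnot R  //  \lnot T, R.
      branch 2.1 (add T, \lnot R):
        × closes — contains both T and \lnot T.
      branch 2.2 (add \lnot T, R):
        ○ open, literals {R=1, T=0}.
1 branch closed, 5 open.
An open branch gives a countermodel: S=0 (unmentioned atoms arbitrary); under it the original formula is false.

Not valid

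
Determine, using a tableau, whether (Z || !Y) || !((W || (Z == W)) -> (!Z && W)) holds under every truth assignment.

Not valid

Assume the negation and expand:
Initial set: {F ((Z || !Y) || !((W || (Z == W)) -> (!Z && W)))}.
F ((Z || !Y) || !((W || (Z == W)) -> (!Z && W))): α-rule — add F (Z || !Y), F !((W || (Z == W)) -> (!Z && W)).
F (Z || !Y): α-rule — add F Z, F !Y.
F !((W || (Z == W)) -> (!Z && W)): β-rule — branch into F (W || (Z == W))  //  T (!Z && W).
  branch 1 (add F (W || (Z == W))):
    F (W || (Z == W)): α-rule — add F W, F (Z == W).
    F (Z == W): β-rule — branch into T Z, F W  //  F Z, T W.
      branch 1.1 (add T Z, F W):
        × closes — contains both Z and !Z.
      branch 1.2 (add F Z, T W):
        × closes — contains both W and !W.
  branch 2 (add T (!Z && W)):
    T (!Z && W): α-rule — add T !Z, T W.
    ○ open, literals {W=true, Y=true, Z=false}.
2 branches closed, 1 open.
An open branch gives a countermodel: W=true, Y=true, Z=false (unmentioned atoms arbitrary); under it the original formula is false.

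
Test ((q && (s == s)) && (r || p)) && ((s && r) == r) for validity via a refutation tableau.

Assume the negation and expand:
Initial set: {!(((q && (s == s)) && (r || p)) && ((s && r) == r))}.
!(((q && (s == s)) && (r || p)) && ((s && r) == r)): β-rule — branch into !((q && (s == s)) && (r || p))  //  !((s && r) == r).
  branch 1 (add !((q && (s == s)) && (r || p))):
    !((q && (s == s)) && (r || p)): β-rule — branch into !(q && (s == s))  //  !(r || p).
      branch 1.1 (add !(q && (s == s))):
        !(q && (s == s)): β-rule — branch into !q  //  !(s == s).
          branch 1.1.1 (add !q):
            ○ open, literals {q=0}.
          branch 1.1.2 (add !(s == s)):
            !(s == s): β-rule — branch into s, !s  //  !s, s.
              branch 1.1.2.1 (add s, !s):
                × closes — contains both s and !s.
              branch 1.1.2.2 (add !s, s):
                × closes — contains both s and !s.
      branch 1.2 (add !(r || p)):
        !(r || p): α-rule — add !r, !p.
        ○ open, literals {p=0, r=0}.
  branch 2 (add !((s && r) == r)):
    !((s && r) == r): β-rule — branch into (s && r), !r  //  !(s && r), r.
      branch 2.1 (add (s && r), !r):
        (s && r): α-rule — add s, r.
        × closes — contains both r and !r.
      branch 2.2 (add !(s && r), r):
        !(s && r): β-rule — branch into !s  //  !r.
          branch 2.2.1 (add !s):
            ○ open, literals {r=1, s=0}.
          branch 2.2.2 (add !r):
            × closes — contains both r and !r.
4 branches closed, 3 open.
An open branch gives a countermodel: q=0 (unmentioned atoms arbitrary); under it the original formula is false.

Not valid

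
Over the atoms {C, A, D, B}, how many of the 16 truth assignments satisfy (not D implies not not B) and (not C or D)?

10

Initial set: {T ((not D implies not not B) and (not C or D))}.
T ((not D implies not not B) and (not C or D)): α-rule — add T (not D implies not not B), T (not C or D).
T (not D implies not not B): β-rule — branch into F not D  //  T not not B.
  branch 1 (add F not D):
    T (not C or D): β-rule — branch into T not C  //  T D.
      branch 1.1 (add T not C):
        ○ open, literals {C=false, D=true}.
      branch 1.2 (add T D):
        ○ open, literals {D=true}.
  branch 2 (add T not not B):
    T not not B: drop double negation, giving T B.
    T (not C or D): β-rule — branch into T not C  //  T D.
      branch 2.1 (add T not C):
        ○ open, literals {B=true, C=false}.
      branch 2.2 (add T D):
        ○ open, literals {B=true, D=true}.
0 branches closed, 4 open.
Each open branch fixes some atoms; the unmentioned ones are free. Counting distinct full assignments: branch {C=false, D=true} (A, B) contributes 4 new; branch {D=true} (C, A, B) contributes 4 new; branch {B=true, C=false} (A, D) contributes 2 new; branch {B=true, D=true} (C, A) contributes 0 new. Total: 10.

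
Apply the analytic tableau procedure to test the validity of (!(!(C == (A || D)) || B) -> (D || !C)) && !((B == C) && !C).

Not valid

Assume the negation and expand:
Initial set: {!((!(!(C == (A || D)) || B) -> (D || !C)) && !((B == C) && !C))}.
!((!(!(C == (A || D)) || B) -> (D || !C)) && !((B == C) && !C)): β-rule — branch into !(!(!(C == (A || D)) || B) -> (D || !C))  //  !!((B == C) && !C).
  branch 1 (add !(!(!(C == (A || D)) || B) -> (D || !C))):
    !(!(!(C == (A || D)) || B) -> (D || !C)): α-rule — add !(!(C == (A || D)) || B), !(D || !C).
    !(!(C == (A || D)) || B): α-rule — add !!(C == (A || D)), !B.
    !(D || !C): α-rule — add !D, !!C.
    !!(C == (A || D)): β-rule — branch into C, (A || D)  //  !C, !(A || D).
      branch 1.1 (add C, (A || D)):
        (A || D): β-rule — branch into A  //  D.
          branch 1.1.1 (add A):
            ○ open, literals {A=T, B=F, C=T, D=F}.
          branch 1.1.2 (add D):
            × closes — contains both D and !D.
      branch 1.2 (add !C, !(A || D)):
        × closes — contains both C and !C.
  branch 2 (add !!((B == C) && !C)):
    !!((B == C) && !C): α-rule — add (B == C), !C.
    (B == C): β-rule — branch into B, C  //  !B, !C.
      branch 2.1 (add B, C):
        × closes — contains both C and !C.
      branch 2.2 (add !B, !C):
        ○ open, literals {B=F, C=F}.
3 branches closed, 2 open.
An open branch gives a countermodel: A=T, B=F, C=T, D=F (unmentioned atoms arbitrary); under it the original formula is false.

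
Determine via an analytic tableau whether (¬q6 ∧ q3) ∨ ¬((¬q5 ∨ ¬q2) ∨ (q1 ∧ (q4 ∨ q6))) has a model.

Initial set: {((¬q6 ∧ q3) ∨ ¬((¬q5 ∨ ¬q2) ∨ (q1 ∧ (q4 ∨ q6))))}.
((¬q6 ∧ q3) ∨ ¬((¬q5 ∨ ¬q2) ∨ (q1 ∧ (q4 ∨ q6)))): β-rule — branch into (¬q6 ∧ q3)  //  ¬((¬q5 ∨ ¬q2) ∨ (q1 ∧ (q4 ∨ q6))).
  branch 1 (add (¬q6 ∧ q3)):
    (¬q6 ∧ q3): α-rule — add ¬q6, q3.
    ○ open, literals {q3=T, q6=F}.
  branch 2 (add ¬((¬q5 ∨ ¬q2) ∨ (q1 ∧ (q4 ∨ q6)))):
    ¬((¬q5 ∨ ¬q2) ∨ (q1 ∧ (q4 ∨ q6))): α-rule — add ¬(¬q5 ∨ ¬q2), ¬(q1 ∧ (q4 ∨ q6)).
    ¬(¬q5 ∨ ¬q2): α-rule — add ¬¬q5, ¬¬q2.
    ¬(q1 ∧ (q4 ∨ q6)): β-rule — branch into ¬q1  //  ¬(q4 ∨ q6).
      branch 2.1 (add ¬q1):
        ○ open, literals {q1=F, q2=T, q5=T}.
      branch 2.2 (add ¬(q4 ∨ q6)):
        ¬(q4 ∨ q6): α-rule — add ¬q4, ¬q6.
        ○ open, literals {q2=T, q4=F, q5=T, q6=F}.
0 branches closed, 3 open.
An open branch gives a satisfying assignment: q3=T, q6=F.

Satisfiable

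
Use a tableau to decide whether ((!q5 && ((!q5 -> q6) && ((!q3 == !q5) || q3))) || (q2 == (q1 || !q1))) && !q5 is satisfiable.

Initial set: {(((!q5 && ((!q5 -> q6) && ((!q3 == !q5) || q3))) || (q2 == (q1 || !q1))) && !q5)}.
(((!q5 && ((!q5 -> q6) && ((!q3 == !q5) || q3))) || (q2 == (q1 || !q1))) && !q5): α-rule — add ((!q5 && ((!q5 -> q6) && ((!q3 == !q5) || q3))) || (q2 == (q1 || !q1))), !q5.
((!q5 && ((!q5 -> q6) && ((!q3 == !q5) || q3))) || (q2 == (q1 || !q1))): β-rule — branch into (!q5 && ((!q5 -> q6) && ((!q3 == !q5) || q3)))  //  (q2 == (q1 || !q1)).
  branch 1 (add (!q5 && ((!q5 -> q6) && ((!q3 == !q5) || q3)))):
    (!q5 && ((!q5 -> q6) && ((!q3 == !q5) || q3))): α-rule — add !q5, ((!q5 -> q6) && ((!q3 == !q5) || q3)).
    ((!q5 -> q6) && ((!q3 == !q5) || q3)): α-rule — add (!q5 -> q6), ((!q3 == !q5) || q3).
    (!q5 -> q6): β-rule — branch into !!q5  //  q6.
      branch 1.1 (add !!q5):
        × closes — contains both q5 and !q5.
      branch 1.2 (add q6):
        ((!q3 == !q5) || q3): β-rule — branch into (!q3 == !q5)  //  q3.
          branch 1.2.1 (add (!q3 == !q5)):
            (!q3 == !q5): β-rule — branch into !q3, !q5  //  !!q3, !!q5.
              branch 1.2.1.1 (add !q3, !q5):
                ○ open, literals {q3=false, q5=false, q6=true}.
              branch 1.2.1.2 (add !!q3, !!q5):
                × closes — contains both q5 and !q5.
          branch 1.2.2 (add q3):
            ○ open, literals {q3=true, q5=false, q6=true}.
  branch 2 (add (q2 == (q1 || !q1))):
    (q2 == (q1 || !q1)): β-rule — branch into q2, (q1 || !q1)  //  !q2, !(q1 || !q1).
      branch 2.1 (add q2, (q1 || !q1)):
        (q1 || !q1): β-rule — branch into q1  //  !q1.
          branch 2.1.1 (add q1):
            ○ open, literals {q1=true, q2=true, q5=false}.
          branch 2.1.2 (add !q1):
            ○ open, literals {q1=false, q2=true, q5=false}.
      branch 2.2 (add !q2, !(q1 || !q1)):
        !(q1 || !q1): α-rule — add !q1, !!q1.
        × closes — contains both q1 and !q1.
3 branches closed, 4 open.
An open branch gives a satisfying assignment: q3=false, q5=false, q6=true.

Satisfiable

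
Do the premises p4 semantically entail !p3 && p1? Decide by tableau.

No

Initial set: {p4; !(!p3 && p1)}.
!(!p3 && p1): β-rule — branch into !!p3  //  !p1.
  branch 1 (add !!p3):
    ○ open, literals {p3=1, p4=1}.
  branch 2 (add !p1):
    ○ open, literals {p1=0, p4=1}.
0 branches closed, 2 open.
An open branch gives a countermodel: p3=1, p4=1 (unmentioned atoms arbitrary); the premises hold there but the conclusion fails.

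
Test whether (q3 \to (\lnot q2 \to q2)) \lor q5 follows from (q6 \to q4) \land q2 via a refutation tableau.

Yes

Initial set: {((q6 \to q4) \land q2); \lnot ((q3 \to (\lnot q2 \to q2)) \lor q5)}.
((q6 \to q4) \land q2): α-rule — add (q6 \to q4), q2.
\lnot ((q3 \to (\lnot q2 \to q2)) \lor q5): α-rule — add \lnot (q3 \to (\lnot q2 \to q2)), \lnot q5.
\lnot (q3 \to (\lnot q2 \to q2)): α-rule — add q3, \lnot (\lnot q2 \to q2).
\lnot (\lnot q2 \to q2): α-rule — add \lnot q2, \lnot q2.
× closes — contains both q2 and \lnot q2.
All 1 branch closes.
Every branch closed, so the premises entail the conclusion.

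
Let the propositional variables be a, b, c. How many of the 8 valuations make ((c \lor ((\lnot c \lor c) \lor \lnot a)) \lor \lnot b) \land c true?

4

Initial set: {(((c \lor ((\lnot c \lor c) \lor \lnot a)) \lor \lnot b) \land c)}.
(((c \lor ((\lnot c \lor c) \lor \lnot a)) \lor \lnot b) \land c): α-rule — add ((c \lor ((\lnot c \lor c) \lor \lnot a)) \lor \lnot b), c.
((c \lor ((\lnot c \lor c) \lor \lnot a)) \lor \lnot b): β-rule — branch into (c \lor ((\lnot c \lor c) \lor \lnot a))  //  \lnot b.
  branch 1 (add (c \lor ((\lnot c \lor c) \lor \lnot a))):
    (c \lor ((\lnot c \lor c) \lor \lnot a)): β-rule — branch into c  //  ((\lnot c \lor c) \lor \lnot a).
      branch 1.1 (add c):
        ○ open, literals {c=true}.
      branch 1.2 (add ((\lnot c \lor c) \lor \lnot a)):
        ((\lnot c \lor c) \lor \lnot a): β-rule — branch into (\lnot c \lor c)  //  \lnot a.
          branch 1.2.1 (add (\lnot c \lor c)):
            (\lnot c \lor c): β-rule — branch into \lnot c  //  c.
              branch 1.2.1.1 (add \lnot c):
                × closes — contains both c and \lnot c.
              branch 1.2.1.2 (add c):
                ○ open, literals {c=true}.
          branch 1.2.2 (add \lnot a):
            ○ open, literals {a=false, c=true}.
  branch 2 (add \lnot b):
    ○ open, literals {b=false, c=true}.
1 branch closed, 4 open.
Each open branch fixes some atoms; the unmentioned ones are free. Counting distinct full assignments: branch {c=true} (a, b) contributes 4 new; branch {c=true} (a, b) contributes 0 new; branch {a=false, c=true} (b) contributes 0 new; branch {b=false, c=true} (a) contributes 0 new. Total: 4.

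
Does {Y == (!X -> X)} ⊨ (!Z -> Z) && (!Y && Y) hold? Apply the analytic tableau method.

No

Initial set: {(Y == (!X -> X)); !((!Z -> Z) && (!Y && Y))}.
(Y == (!X -> X)): β-rule — branch into Y, (!X -> X)  //  !Y, !(!X -> X).
  branch 1 (add Y, (!X -> X)):
    !((!Z -> Z) && (!Y && Y)): β-rule — branch into !(!Z -> Z)  //  !(!Y && Y).
      branch 1.1 (add !(!Z -> Z)):
        !(!Z -> Z): α-rule — add !Z, !Z.
        (!X -> X): β-rule — branch into !!X  //  X.
          branch 1.1.1 (add !!X):
            ○ open, literals {X=T, Y=T, Z=F}.
          branch 1.1.2 (add X):
            ○ open, literals {X=T, Y=T, Z=F}.
      branch 1.2 (add !(!Y && Y)):
        (!X -> X): β-rule — branch into !!X  //  X.
          branch 1.2.1 (add !!X):
            !(!Y && Y): β-rule — branch into !!Y  //  !Y.
              branch 1.2.1.1 (add !!Y):
                ○ open, literals {X=T, Y=T}.
              branch 1.2.1.2 (add !Y):
                × closes — contains both Y and !Y.
          branch 1.2.2 (add X):
            !(!Y && Y): β-rule — branch into !!Y  //  !Y.
              branch 1.2.2.1 (add !!Y):
                ○ open, literals {X=T, Y=T}.
              branch 1.2.2.2 (add !Y):
                × closes — contains both Y and !Y.
  branch 2 (add !Y, !(!X -> X)):
    !(!X -> X): α-rule — add !X, !X.
    !((!Z -> Z) && (!Y && Y)): β-rule — branch into !(!Z -> Z)  //  !(!Y && Y).
      branch 2.1 (add !(!Z -> Z)):
        !(!Z -> Z): α-rule — add !Z, !Z.
        ○ open, literals {X=F, Y=F, Z=F}.
      branch 2.2 (add !(!Y && Y)):
        !(!Y && Y): β-rule — branch into !!Y  //  !Y.
          branch 2.2.1 (add !!Y):
            × closes — contains both Y and !Y.
          branch 2.2.2 (add !Y):
            ○ open, literals {X=F, Y=F}.
3 branches closed, 6 open.
An open branch gives a countermodel: X=T, Y=T, Z=F (unmentioned atoms arbitrary); the premises hold there but the conclusion fails.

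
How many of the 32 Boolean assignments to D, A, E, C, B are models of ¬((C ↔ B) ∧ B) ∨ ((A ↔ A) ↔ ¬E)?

28

Initial set: {(¬((C ↔ B) ∧ B) ∨ ((A ↔ A) ↔ ¬E))}.
(¬((C ↔ B) ∧ B) ∨ ((A ↔ A) ↔ ¬E)): β-rule — branch into ¬((C ↔ B) ∧ B)  //  ((A ↔ A) ↔ ¬E).
  branch 1 (add ¬((C ↔ B) ∧ B)):
    ¬((C ↔ B) ∧ B): β-rule — branch into ¬(C ↔ B)  //  ¬B.
      branch 1.1 (add ¬(C ↔ B)):
        ¬(C ↔ B): β-rule — branch into C, ¬B  //  ¬C, B.
          branch 1.1.1 (add C, ¬B):
            ○ open, literals {B=false, C=true}.
          branch 1.1.2 (add ¬C, B):
            ○ open, literals {B=true, C=false}.
      branch 1.2 (add ¬B):
        ○ open, literals {B=false}.
  branch 2 (add ((A ↔ A) ↔ ¬E)):
    ((A ↔ A) ↔ ¬E): β-rule — branch into (A ↔ A), ¬E  //  ¬(A ↔ A), ¬¬E.
      branch 2.1 (add (A ↔ A), ¬E):
        (A ↔ A): β-rule — branch into A, A  //  ¬A, ¬A.
          branch 2.1.1 (add A, A):
            ○ open, literals {A=true, E=false}.
          branch 2.1.2 (add ¬A, ¬A):
            ○ open, literals {A=false, E=false}.
      branch 2.2 (add ¬(A ↔ A), ¬¬E):
        ¬(A ↔ A): β-rule — branch into A, ¬A  //  ¬A, A.
          branch 2.2.1 (add A, ¬A):
            × closes — contains both A and ¬A.
          branch 2.2.2 (add ¬A, A):
            × closes — contains both A and ¬A.
2 branches closed, 5 open.
Each open branch fixes some atoms; the unmentioned ones are free. Counting distinct full assignments: branch {B=false, C=true} (D, A, E) contributes 8 new; branch {B=true, C=false} (D, A, E) contributes 8 new; branch {B=false} (D, A, E, C) contributes 8 new; branch {A=true, E=false} (D, C, B) contributes 2 new; branch {A=false, E=false} (D, C, B) contributes 2 new. Total: 28.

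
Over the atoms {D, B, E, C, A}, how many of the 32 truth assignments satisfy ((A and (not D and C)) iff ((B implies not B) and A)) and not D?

Initial set: {(((A and (not D and C)) iff ((B implies not B) and A)) and not D)}.
(((A and (not D and C)) iff ((B implies not B) and A)) and not D): α-rule — add ((A and (not D and C)) iff ((B implies not B) and A)), not D.
((A and (not D and C)) iff ((B implies not B) and A)): β-rule — branch into (A and (not D and C)), ((B implies not B) and A)  //  not (A and (not D and C)), not ((B implies not B) and A).
  branch 1 (add (A and (not D and C)), ((B implies not B) and A)):
    (A and (not D and C)): α-rule — add A, (not D and C).
    ((B implies not B) and A): α-rule — add (B implies not B), A.
    (not D and C): α-rule — add not D, C.
    (B implies not B): β-rule — branch into not B  //  not B.
      branch 1.1 (add not B):
        ○ open, literals {A=true, B=false, C=true, D=false}.
      branch 1.2 (add not B):
        ○ open, literals {A=true, B=false, C=true, D=false}.
  branch 2 (add not (A and (not D and C)), not ((B implies not B) and A)):
    not (A and (not D and C)): β-rule — branch into not A  //  not (not D and C).
      branch 2.1 (add not A):
        not ((B implies not B) and A): β-rule — branch into not (B implies not B)  //  not A.
          branch 2.1.1 (add not (B implies not B)):
            not (B implies not B): α-rule — add B, not not B.
            ○ open, literals {A=false, B=true, D=false}.
          branch 2.1.2 (add not A):
            ○ open, literals {A=false, D=false}.
      branch 2.2 (add not (not D and C)):
        not ((B implies not B) and A): β-rule — branch into not (B implies not B)  //  not A.
          branch 2.2.1 (add not (B implies not B)):
            not (B implies not B): α-rule — add B, not not B.
            not (not D and C): β-rule — branch into not not D  //  not C.
              branch 2.2.1.1 (add not not D):
                × closes — contains both D and not D.
              branch 2.2.1.2 (add not C):
                ○ open, literals {B=true, C=false, D=false}.
          branch 2.2.2 (add not A):
            not (not D and C): β-rule — branch into not not D  //  not C.
              branch 2.2.2.1 (add not not D):
                × closes — contains both D and not D.
              branch 2.2.2.2 (add not C):
                ○ open, literals {A=false, C=false, D=false}.
2 branches closed, 6 open.
Each open branch fixes some atoms; the unmentioned ones are free. Counting distinct full assignments: branch {A=true, B=false, C=true, D=false} (E) contributes 2 new; branch {A=true, B=false, C=true, D=false} (E) contributes 0 new; branch {A=false, B=true, D=false} (E, C) contributes 4 new; branch {A=false, D=false} (B, E, C) contributes 4 new; branch {B=true, C=false, D=false} (E, A) contributes 2 new; branch {A=false, C=false, D=false} (B, E) contributes 0 new. Total: 12.

12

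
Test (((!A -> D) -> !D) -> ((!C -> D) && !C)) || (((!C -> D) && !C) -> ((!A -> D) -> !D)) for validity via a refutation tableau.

Assume the negation and expand:
Initial set: {!((((!A -> D) -> !D) -> ((!C -> D) && !C)) || (((!C -> D) && !C) -> ((!A -> D) -> !D)))}.
!((((!A -> D) -> !D) -> ((!C -> D) && !C)) || (((!C -> D) && !C) -> ((!A -> D) -> !D))): α-rule — add !(((!A -> D) -> !D) -> ((!C -> D) && !C)), !(((!C -> D) && !C) -> ((!A -> D) -> !D)).
!(((!A -> D) -> !D) -> ((!C -> D) && !C)): α-rule — add ((!A -> D) -> !D), !((!C -> D) && !C).
!(((!C -> D) && !C) -> ((!A -> D) -> !D)): α-rule — add ((!C -> D) && !C), !((!A -> D) -> !D).
((!C -> D) && !C): α-rule — add (!C -> D), !C.
!((!A -> D) -> !D): α-rule — add (!A -> D), !!D.
((!A -> D) -> !D): β-rule — branch into !(!A -> D)  //  !D.
  branch 1 (add !(!A -> D)):
    !(!A -> D): α-rule — add !A, !D.
    × closes — contains both D and !D.
  branch 2 (add !D):
    × closes — contains both D and !D.
All 2 branches close.
Every branch closed, so the negation is unsatisfiable and the formula is valid.

Valid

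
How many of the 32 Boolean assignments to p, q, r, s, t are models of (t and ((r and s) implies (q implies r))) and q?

8

Initial set: {((t and ((r and s) implies (q implies r))) and q)}.
((t and ((r and s) implies (q implies r))) and q): α-rule — add (t and ((r and s) implies (q implies r))), q.
(t and ((r and s) implies (q implies r))): α-rule — add t, ((r and s) implies (q implies r)).
((r and s) implies (q implies r)): β-rule — branch into not (r and s)  //  (q implies r).
  branch 1 (add not (r and s)):
    not (r and s): β-rule — branch into not r  //  not s.
      branch 1.1 (add not r):
        ○ open, literals {q=true, r=false, t=true}.
      branch 1.2 (add not s):
        ○ open, literals {q=true, s=false, t=true}.
  branch 2 (add (q implies r)):
    (q implies r): β-rule — branch into not q  //  r.
      branch 2.1 (add not q):
        × closes — contains both q and not q.
      branch 2.2 (add r):
        ○ open, literals {q=true, r=true, t=true}.
1 branch closed, 3 open.
Each open branch fixes some atoms; the unmentioned ones are free. Counting distinct full assignments: branch {q=true, r=false, t=true} (p, s) contributes 4 new; branch {q=true, s=false, t=true} (p, r) contributes 2 new; branch {q=true, r=true, t=true} (p, s) contributes 2 new. Total: 8.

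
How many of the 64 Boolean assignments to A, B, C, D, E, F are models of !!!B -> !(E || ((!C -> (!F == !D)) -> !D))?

38

Initial set: {(!!!B -> !(E || ((!C -> (!F == !D)) -> !D)))}.
(!!!B -> !(E || ((!C -> (!F == !D)) -> !D))): β-rule — branch into !!!!B  //  !(E || ((!C -> (!F == !D)) -> !D)).
  branch 1 (add !!!!B):
    !!!!B: drop double negation, giving !!B.
    ○ open, literals {B=true}.
  branch 2 (add !(E || ((!C -> (!F == !D)) -> !D))):
    !(E || ((!C -> (!F == !D)) -> !D)): α-rule — add !E, !((!C -> (!F == !D)) -> !D).
    !((!C -> (!F == !D)) -> !D): α-rule — add (!C -> (!F == !D)), !!D.
    (!C -> (!F == !D)): β-rule — branch into !!C  //  (!F == !D).
      branch 2.1 (add !!C):
        ○ open, literals {C=true, D=true, E=false}.
      branch 2.2 (add (!F == !D)):
        (!F == !D): β-rule — branch into !F, !D  //  !!F, !!D.
          branch 2.2.1 (add !F, !D):
            × closes — contains both D and !D.
          branch 2.2.2 (add !!F, !!D):
            ○ open, literals {D=true, E=false, F=true}.
1 branch closed, 3 open.
Each open branch fixes some atoms; the unmentioned ones are free. Counting distinct full assignments: branch {B=true} (A, C, D, E, F) contributes 32 new; branch {C=true, D=true, E=false} (A, B, F) contributes 4 new; branch {D=true, E=false, F=true} (A, B, C) contributes 2 new. Total: 38.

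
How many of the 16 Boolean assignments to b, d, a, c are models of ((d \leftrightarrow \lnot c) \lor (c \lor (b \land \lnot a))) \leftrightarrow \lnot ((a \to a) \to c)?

Initial set: {(((d \leftrightarrow \lnot c) \lor (c \lor (b \land \lnot a))) \leftrightarrow \lnot ((a \to a) \to c))}.
(((d \leftrightarrow \lnot c) \lor (c \lor (b \land \lnot a))) \leftrightarrow \lnot ((a \to a) \to c)): β-rule — branch into ((d \leftrightarrow \lnot c) \lor (c \lor (b \land \lnot a))), \lnot ((a \to a) \to c)  //  \lnot ((d \leftrightarrow \lnot c) \lor (c \lor (b \land \lnot a))), \lnot \lnot ((a \to a) \to c).
  branch 1 (add ((d \leftrightarrow \lnot c) \lor (c \lor (b \land \lnot a))), \lnot ((a \to a) \to c)):
    \lnot ((a \to a) \to c): α-rule — add (a \to a), \lnot c.
    ((d \leftrightarrow \lnot c) \lor (c \lor (b \land \lnot a))): β-rule — branch into (d \leftrightarrow \lnot c)  //  (c \lor (b \land \lnot a)).
      branch 1.1 (add (d \leftrightarrow \lnot c)):
        (a \to a): β-rule — branch into \lnot a  //  a.
          branch 1.1.1 (add \lnot a):
            (d \leftrightarrow \lnot c): β-rule — branch into d, \lnot c  //  \lnot d, \lnot \lnot c.
              branch 1.1.1.1 (add d, \lnot c):
                ○ open, literals {a=F, c=F, d=T}.
              branch 1.1.1.2 (add \lnot d, \lnot \lnot c):
                × closes — contains both c and \lnot c.
          branch 1.1.2 (add a):
            (d \leftrightarrow \lnot c): β-rule — branch into d, \lnot c  //  \lnot d, \lnot \lnot c.
              branch 1.1.2.1 (add d, \lnot c):
                ○ open, literals {a=T, c=F, d=T}.
              branch 1.1.2.2 (add \lnot d, \lnot \lnot c):
                × closes — contains both c and \lnot c.
      branch 1.2 (add (c \lor (b \land \lnot a))):
        (a \to a): β-rule — branch into \lnot a  //  a.
          branch 1.2.1 (add \lnot a):
            (c \lor (b \land \lnot a)): β-rule — branch into c  //  (b \land \lnot a).
              branch 1.2.1.1 (add c):
                × closes — contains both c and \lnot c.
              branch 1.2.1.2 (add (b \land \lnot a)):
                (b \land \lnot a): α-rule — add b, \lnot a.
                ○ open, literals {a=F, b=T, c=F}.
          branch 1.2.2 (add a):
            (c \lor (b \land \lnot a)): β-rule — branch into c  //  (b \land \lnot a).
              branch 1.2.2.1 (add c):
                × closes — contains both c and \lnot c.
              branch 1.2.2.2 (add (b \land \lnot a)):
                (b \land \lnot a): α-rule — add b, \lnot a.
                × closes — contains both a and \lnot a.
  branch 2 (add \lnot ((d \leftrightarrow \lnot c) \lor (c \lor (b \land \lnot a))), \lnot \lnot ((a \to a) \to c)):
    \lnot ((d \leftrightarrow \lnot c) \lor (c \lor (b \land \lnot a))): α-rule — add \lnot (d \leftrightarrow \lnot c), \lnot (c \lor (b \land \lnot a)).
    \lnot (c \lor (b \land \lnot a)): α-rule — add \lnot c, \lnot (b \land \lnot a).
    \lnot \lnot ((a \to a) \to c): β-rule — branch into \lnot (a \to a)  //  c.
      branch 2.1 (add \lnot (a \to a)):
        \lnot (a \to a): α-rule — add a, \lnot a.
        × closes — contains both a and \lnot a.
      branch 2.2 (add c):
        × closes — contains both c and \lnot c.
7 branches closed, 3 open.
Each open branch fixes some atoms; the unmentioned ones are free. Counting distinct full assignments: branch {a=F, c=F, d=T} (b) contributes 2 new; branch {a=T, c=F, d=T} (b) contributes 2 new; branch {a=F, b=T, c=F} (d) contributes 1 new. Total: 5.

5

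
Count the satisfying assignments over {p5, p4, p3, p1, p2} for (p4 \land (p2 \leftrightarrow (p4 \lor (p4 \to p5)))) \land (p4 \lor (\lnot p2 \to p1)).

8

Initial set: {((p4 \land (p2 \leftrightarrow (p4 \lor (p4 \to p5)))) \land (p4 \lor (\lnot p2 \to p1)))}.
((p4 \land (p2 \leftrightarrow (p4 \lor (p4 \to p5)))) \land (p4 \lor (\lnot p2 \to p1))): α-rule — add (p4 \land (p2 \leftrightarrow (p4 \lor (p4 \to p5)))), (p4 \lor (\lnot p2 \to p1)).
(p4 \land (p2 \leftrightarrow (p4 \lor (p4 \to p5)))): α-rule — add p4, (p2 \leftrightarrow (p4 \lor (p4 \to p5))).
(p4 \lor (\lnot p2 \to p1)): β-rule — branch into p4  //  (\lnot p2 \to p1).
  branch 1 (add p4):
    (p2 \leftrightarrow (p4 \lor (p4 \to p5))): β-rule — branch into p2, (p4 \lor (p4 \to p5))  //  \lnot p2, \lnot (p4 \lor (p4 \to p5)).
      branch 1.1 (add p2, (p4 \lor (p4 \to p5))):
        (p4 \lor (p4 \to p5)): β-rule — branch into p4  //  (p4 \to p5).
          branch 1.1.1 (add p4):
            ○ open, literals {p2=1, p4=1}.
          branch 1.1.2 (add (p4 \to p5)):
            (p4 \to p5): β-rule — branch into \lnot p4  //  p5.
              branch 1.1.2.1 (add \lnot p4):
                × closes — contains both p4 and \lnot p4.
              branch 1.1.2.2 (add p5):
                ○ open, literals {p2=1, p4=1, p5=1}.
      branch 1.2 (add \lnot p2, \lnot (p4 \lor (p4 \to p5))):
        \lnot (p4 \lor (p4 \to p5)): α-rule — add \lnot p4, \lnot (p4 \to p5).
        × closes — contains both p4 and \lnot p4.
  branch 2 (add (\lnot p2 \to p1)):
    (p2 \leftrightarrow (p4 \lor (p4 \to p5))): β-rule — branch into p2, (p4 \lor (p4 \to p5))  //  \lnot p2, \lnot (p4 \lor (p4 \to p5)).
      branch 2.1 (add p2, (p4 \lor (p4 \to p5))):
        (\lnot p2 \to p1): β-rule — branch into \lnot \lnot p2  //  p1.
          branch 2.1.1 (add \lnot \lnot p2):
            (p4 \lor (p4 \to p5)): β-rule — branch into p4  //  (p4 \to p5).
              branch 2.1.1.1 (add p4):
                ○ open, literals {p2=1, p4=1}.
              branch 2.1.1.2 (add (p4 \to p5)):
                (p4 \to p5): β-rule — branch into \lnot p4  //  p5.
                  branch 2.1.1.2.1 (add \lnot p4):
                    × closes — contains both p4 and \lnot p4.
                  branch 2.1.1.2.2 (add p5):
                    ○ open, literals {p2=1, p4=1, p5=1}.
          branch 2.1.2 (add p1):
            (p4 \lor (p4 \to p5)): β-rule — branch into p4  //  (p4 \to p5).
              branch 2.1.2.1 (add p4):
                ○ open, literals {p1=1, p2=1, p4=1}.
              branch 2.1.2.2 (add (p4 \to p5)):
                (p4 \to p5): β-rule — branch into \lnot p4  //  p5.
                  branch 2.1.2.2.1 (add \lnot p4):
                    × closes — contains both p4 and \lnot p4.
                  branch 2.1.2.2.2 (add p5):
                    ○ open, literals {p1=1, p2=1, p4=1, p5=1}.
      branch 2.2 (add \lnot p2, \lnot (p4 \lor (p4 \to p5))):
        \lnot (p4 \lor (p4 \to p5)): α-rule — add \lnot p4, \lnot (p4 \to p5).
        × closes — contains both p4 and \lnot p4.
5 branches closed, 6 open.
Each open branch fixes some atoms; the unmentioned ones are free. Counting distinct full assignments: branch {p2=1, p4=1} (p5, p3, p1) contributes 8 new; branch {p2=1, p4=1, p5=1} (p3, p1) contributes 0 new; branch {p2=1, p4=1} (p5, p3, p1) contributes 0 new; branch {p2=1, p4=1, p5=1} (p3, p1) contributes 0 new; branch {p1=1, p2=1, p4=1} (p5, p3) contributes 0 new; branch {p1=1, p2=1, p4=1, p5=1} (p3) contributes 0 new. Total: 8.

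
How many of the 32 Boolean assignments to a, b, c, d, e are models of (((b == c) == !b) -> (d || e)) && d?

16

Initial set: {((((b == c) == !b) -> (d || e)) && d)}.
((((b == c) == !b) -> (d || e)) && d): α-rule — add (((b == c) == !b) -> (d || e)), d.
(((b == c) == !b) -> (d || e)): β-rule — branch into !((b == c) == !b)  //  (d || e).
  branch 1 (add !((b == c) == !b)):
    !((b == c) == !b): β-rule — branch into (b == c), !!b  //  !(b == c), !b.
      branch 1.1 (add (b == c), !!b):
        (b == c): β-rule — branch into b, c  //  !b, !c.
          branch 1.1.1 (add b, c):
            ○ open, literals {b=T, c=T, d=T}.
          branch 1.1.2 (add !b, !c):
            × closes — contains both b and !b.
      branch 1.2 (add !(b == c), !b):
        !(b == c): β-rule — branch into b, !c  //  !b, c.
          branch 1.2.1 (add b, !c):
            × closes — contains both b and !b.
          branch 1.2.2 (add !b, c):
            ○ open, literals {b=F, c=T, d=T}.
  branch 2 (add (d || e)):
    (d || e): β-rule — branch into d  //  e.
      branch 2.1 (add d):
        ○ open, literals {d=T}.
      branch 2.2 (add e):
        ○ open, literals {d=T, e=T}.
2 branches closed, 4 open.
Each open branch fixes some atoms; the unmentioned ones are free. Counting distinct full assignments: branch {b=T, c=T, d=T} (a, e) contributes 4 new; branch {b=F, c=T, d=T} (a, e) contributes 4 new; branch {d=T} (a, b, c, e) contributes 8 new; branch {d=T, e=T} (a, b, c) contributes 0 new. Total: 16.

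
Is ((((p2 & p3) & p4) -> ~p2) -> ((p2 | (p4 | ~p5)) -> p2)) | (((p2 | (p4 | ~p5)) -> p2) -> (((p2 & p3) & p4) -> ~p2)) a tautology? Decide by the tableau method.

Assume the negation and expand:
Initial set: {F (((((p2 & p3) & p4) -> ~p2) -> ((p2 | (p4 | ~p5)) -> p2)) | (((p2 | (p4 | ~p5)) -> p2) -> (((p2 & p3) & p4) -> ~p2)))}.
F (((((p2 & p3) & p4) -> ~p2) -> ((p2 | (p4 | ~p5)) -> p2)) | (((p2 | (p4 | ~p5)) -> p2) -> (((p2 & p3) & p4) -> ~p2))): α-rule — add F ((((p2 & p3) & p4) -> ~p2) -> ((p2 | (p4 | ~p5)) -> p2)), F (((p2 | (p4 | ~p5)) -> p2) -> (((p2 & p3) & p4) -> ~p2)).
F ((((p2 & p3) & p4) -> ~p2) -> ((p2 | (p4 | ~p5)) -> p2)): α-rule — add T (((p2 & p3) & p4) -> ~p2), F ((p2 | (p4 | ~p5)) -> p2).
F (((p2 | (p4 | ~p5)) -> p2) -> (((p2 & p3) & p4) -> ~p2)): α-rule — add T ((p2 | (p4 | ~p5)) -> p2), F (((p2 & p3) & p4) -> ~p2).
F ((p2 | (p4 | ~p5)) -> p2): α-rule — add T (p2 | (p4 | ~p5)), F p2.
F (((p2 & p3) & p4) -> ~p2): α-rule — add T ((p2 & p3) & p4), F ~p2.
× closes — contains both p2 and ~p2.
All 1 branch closes.
Every branch closed, so the negation is unsatisfiable and the formula is valid.

Valid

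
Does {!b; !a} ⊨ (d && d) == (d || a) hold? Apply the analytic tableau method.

Yes

Initial set: {T !b; T !a; F ((d && d) == (d || a))}.
F ((d && d) == (d || a)): β-rule — branch into T (d && d), F (d || a)  //  F (d && d), T (d || a).
  branch 1 (add T (d && d), F (d || a)):
    T (d && d): α-rule — add T d, T d.
    F (d || a): α-rule — add F d, F a.
    × closes — contains both d and !d.
  branch 2 (add F (d && d), T (d || a)):
    F (d && d): β-rule — branch into F d  //  F d.
      branch 2.1 (add F d):
        T (d || a): β-rule — branch into T d  //  T a.
          branch 2.1.1 (add T d):
            × closes — contains both d and !d.
          branch 2.1.2 (add T a):
            × closes — contains both a and !a.
      branch 2.2 (add F d):
        T (d || a): β-rule — branch into T d  //  T a.
          branch 2.2.1 (add T d):
            × closes — contains both d and !d.
          branch 2.2.2 (add T a):
            × closes — contains both a and !a.
All 5 branches close.
Every branch closed, so the premises entail the conclusion.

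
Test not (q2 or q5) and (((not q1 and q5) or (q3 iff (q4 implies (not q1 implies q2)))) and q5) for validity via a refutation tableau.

Assume the negation and expand:
Initial set: {not (not (q2 or q5) and (((not q1 and q5) or (q3 iff (q4 implies (not q1 implies q2)))) and q5))}.
not (not (q2 or q5) and (((not q1 and q5) or (q3 iff (q4 implies (not q1 implies q2)))) and q5)): β-rule — branch into not not (q2 or q5)  //  not (((not q1 and q5) or (q3 iff (q4 implies (not q1 implies q2)))) and q5).
  branch 1 (add not not (q2 or q5)):
    not not (q2 or q5): β-rule — branch into q2  //  q5.
      branch 1.1 (add q2):
        ○ open, literals {q2=1}.
      branch 1.2 (add q5):
        ○ open, literals {q5=1}.
  branch 2 (add not (((not q1 and q5) or (q3 iff (q4 implies (not q1 implies q2)))) and q5)):
    not (((not q1 and q5) or (q3 iff (q4 implies (not q1 implies q2)))) and q5): β-rule — branch into not ((not q1 and q5) or (q3 iff (q4 implies (not q1 implies q2))))  //  not q5.
      branch 2.1 (add not ((not q1 and q5) or (q3 iff (q4 implies (not q1 implies q2))))):
        not ((not q1 and q5) or (q3 iff (q4 implies (not q1 implies q2)))): α-rule — add not (not q1 and q5), not (q3 iff (q4 implies (not q1 implies q2))).
        not (not q1 and q5): β-rule — branch into not not q1  //  not q5.
          branch 2.1.1 (add not not q1):
            not (q3 iff (q4 implies (not q1 implies q2))): β-rule — branch into q3, not (q4 implies (not q1 implies q2))  //  not q3, (q4 implies (not q1 implies q2)).
              branch 2.1.1.1 (add q3, not (q4 implies (not q1 implies q2))):
                not (q4 implies (not q1 implies q2)): α-rule — add q4, not (not q1 implies q2).
                not (not q1 implies q2): α-rule — add not q1, not q2.
                × closes — contains both q1 and not q1.
              branch 2.1.1.2 (add not q3, (q4 implies (not q1 implies q2))):
                (q4 implies (not q1 implies q2)): β-rule — branch into not q4  //  (not q1 implies q2).
                  branch 2.1.1.2.1 (add not q4):
                    ○ open, literals {q1=1, q3=0, q4=0}.
                  branch 2.1.1.2.2 (add (not q1 implies q2)):
                    (not q1 implies q2): β-rule — branch into not not q1  //  q2.
                      branch 2.1.1.2.2.1 (add not not q1):
                        ○ open, literals {q1=1, q3=0}.
                      branch 2.1.1.2.2.2 (add q2):
                        ○ open, literals {q1=1, q2=1, q3=0}.
          branch 2.1.2 (add not q5):
            not (q3 iff (q4 implies (not q1 implies q2))): β-rule — branch into q3, not (q4 implies (not q1 implies q2))  //  not q3, (q4 implies (not q1 implies q2)).
              branch 2.1.2.1 (add q3, not (q4 implies (not q1 implies q2))):
                not (q4 implies (not q1 implies q2)): α-rule — add q4, not (not q1 implies q2).
                not (not q1 implies q2): α-rule — add not q1, not q2.
                ○ open, literals {q1=0, q2=0, q3=1, q4=1, q5=0}.
              branch 2.1.2.2 (add not q3, (q4 implies (not q1 implies q2))):
                (q4 implies (not q1 implies q2)): β-rule — branch into not q4  //  (not q1 implies q2).
                  branch 2.1.2.2.1 (add not q4):
                    ○ open, literals {q3=0, q4=0, q5=0}.
                  branch 2.1.2.2.2 (add (not q1 implies q2)):
                    (not q1 implies q2): β-rule — branch into not not q1  //  q2.
                      branch 2.1.2.2.2.1 (add not not q1):
                        ○ open, literals {q1=1, q3=0, q5=0}.
                      branch 2.1.2.2.2.2 (add q2):
                        ○ open, literals {q2=1, q3=0, q5=0}.
      branch 2.2 (add not q5):
        ○ open, literals {q5=0}.
1 branch closed, 10 open.
An open branch gives a countermodel: q2=1 (unmentioned atoms arbitrary); under it the original formula is false.

Not valid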